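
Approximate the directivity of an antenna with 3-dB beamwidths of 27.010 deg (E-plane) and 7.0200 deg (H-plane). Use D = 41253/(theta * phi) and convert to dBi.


D_linear = 41253 / (27.010 * 7.0200) = 217.5674
D_dBi = 10 * log10(217.5674) = 23.38 dBi

23.38 dBi


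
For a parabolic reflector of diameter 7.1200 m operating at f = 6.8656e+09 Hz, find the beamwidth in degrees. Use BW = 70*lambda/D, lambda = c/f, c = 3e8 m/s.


lambda = c / f = 3.0000e+08 / 6.8656e+09 = 0.04369611 m
BW = 70 * 0.04369611 / 7.1200 = 0.4296 deg

0.4296 deg


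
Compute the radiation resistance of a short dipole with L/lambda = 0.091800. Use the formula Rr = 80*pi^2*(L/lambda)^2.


Rr = 80 * pi^2 * (0.091800)^2 = 80 * 9.869604 * 8.427240e-03 = 6.654 ohm

6.654 ohm


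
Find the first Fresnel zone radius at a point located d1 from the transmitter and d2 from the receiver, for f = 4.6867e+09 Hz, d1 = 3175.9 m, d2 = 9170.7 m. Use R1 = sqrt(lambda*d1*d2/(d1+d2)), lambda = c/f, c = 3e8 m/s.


lambda = c / f = 3.0000e+08 / 4.6867e+09 = 0.06401092 m
R1 = sqrt(0.06401092 * 3175.9 * 9170.7 / (3175.9 + 9170.7)) = 12.29 m

12.29 m


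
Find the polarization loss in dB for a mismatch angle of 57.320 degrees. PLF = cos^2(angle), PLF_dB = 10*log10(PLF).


PLF_linear = cos^2(57.320 deg) = 0.2915423
PLF_dB = 10 * log10(0.2915423) = -5.353 dB

-5.353 dB


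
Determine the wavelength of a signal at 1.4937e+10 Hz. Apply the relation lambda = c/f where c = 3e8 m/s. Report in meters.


lambda = c / f = 3.0000e+08 / 1.4937e+10 = 0.02008 m

0.02008 m


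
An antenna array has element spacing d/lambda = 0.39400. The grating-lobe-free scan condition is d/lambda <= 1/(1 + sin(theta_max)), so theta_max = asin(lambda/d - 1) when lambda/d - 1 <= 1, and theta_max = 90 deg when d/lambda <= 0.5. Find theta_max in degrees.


lambda/d - 1 = 1/0.39400 - 1 = 1.538071 >= 1
d/lambda <= 0.5, so the array can scan to endfire without grating lobes: theta_max = 90 deg

90 deg


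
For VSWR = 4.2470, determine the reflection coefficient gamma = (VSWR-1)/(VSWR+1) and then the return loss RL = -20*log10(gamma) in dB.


gamma = (4.2470 - 1) / (4.2470 + 1) = 0.6188298
RL = -20 * log10(0.6188298) = 4.169 dB

4.169 dB


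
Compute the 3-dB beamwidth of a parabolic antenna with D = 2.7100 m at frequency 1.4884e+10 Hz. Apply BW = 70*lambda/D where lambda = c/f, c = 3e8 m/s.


lambda = c / f = 3.0000e+08 / 1.4884e+10 = 0.02015587 m
BW = 70 * 0.02015587 / 2.7100 = 0.5206 deg

0.5206 deg


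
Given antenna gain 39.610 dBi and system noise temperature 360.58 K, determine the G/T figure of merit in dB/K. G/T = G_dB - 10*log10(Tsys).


G/T = 39.610 - 10*log10(360.58) = 39.610 - 25.57002 = 14.04 dB/K

14.04 dB/K


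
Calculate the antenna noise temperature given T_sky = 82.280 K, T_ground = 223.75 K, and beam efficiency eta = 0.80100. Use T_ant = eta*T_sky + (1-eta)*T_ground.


T_ant = 0.80100 * 82.280 + (1 - 0.80100) * 223.75 = 110.4 K

110.4 K


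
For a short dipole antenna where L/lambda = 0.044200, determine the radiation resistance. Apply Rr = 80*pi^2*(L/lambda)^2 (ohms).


Rr = 80 * pi^2 * (0.044200)^2 = 80 * 9.869604 * 1.953640e-03 = 1.543 ohm

1.543 ohm


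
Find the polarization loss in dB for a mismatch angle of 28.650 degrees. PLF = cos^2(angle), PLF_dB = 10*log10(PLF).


PLF_linear = cos^2(28.650 deg) = 0.7701202
PLF_dB = 10 * log10(0.7701202) = -1.134 dB

-1.134 dB


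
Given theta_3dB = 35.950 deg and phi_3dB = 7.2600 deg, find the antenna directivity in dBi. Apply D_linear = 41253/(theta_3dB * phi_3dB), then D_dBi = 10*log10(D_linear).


D_linear = 41253 / (35.950 * 7.2600) = 158.0593
D_dBi = 10 * log10(158.0593) = 21.99 dBi

21.99 dBi


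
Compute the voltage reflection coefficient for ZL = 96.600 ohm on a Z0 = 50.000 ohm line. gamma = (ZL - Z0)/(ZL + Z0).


gamma = (96.600 - 50.000) / (96.600 + 50.000) = 0.3179

0.3179


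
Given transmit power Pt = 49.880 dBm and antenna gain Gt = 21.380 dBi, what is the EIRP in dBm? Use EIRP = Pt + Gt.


EIRP = Pt + Gt = 49.880 + 21.380 = 71.26 dBm

71.26 dBm


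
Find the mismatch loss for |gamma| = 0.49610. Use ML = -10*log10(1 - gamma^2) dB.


ML = -10 * log10(1 - 0.49610^2) = -10 * log10(0.75388479) = 1.227 dB

1.227 dB


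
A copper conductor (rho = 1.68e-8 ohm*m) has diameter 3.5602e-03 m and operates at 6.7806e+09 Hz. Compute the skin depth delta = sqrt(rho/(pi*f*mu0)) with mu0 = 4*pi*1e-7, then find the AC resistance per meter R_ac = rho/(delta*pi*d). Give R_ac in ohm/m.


delta = sqrt(1.68e-8 / (pi * 6.7806e+09 * 4*pi*1e-7)) = 7.922107e-07 m
R_ac = 1.68e-8 / (7.922107e-07 * pi * 3.5602e-03) = 1.896 ohm/m

1.896 ohm/m


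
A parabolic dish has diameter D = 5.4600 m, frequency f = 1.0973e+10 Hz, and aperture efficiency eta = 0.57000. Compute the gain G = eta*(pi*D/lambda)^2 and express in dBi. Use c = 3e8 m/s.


lambda = c / f = 3.0000e+08 / 1.0973e+10 = 0.02733983 m
G_linear = 0.57000 * (pi * 5.4600 / 0.02733983)^2 = 224371.8
G_dBi = 10 * log10(224371.8) = 53.51 dBi

53.51 dBi


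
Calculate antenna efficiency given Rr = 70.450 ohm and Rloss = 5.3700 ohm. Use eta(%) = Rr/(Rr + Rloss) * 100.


eta = 70.450 / (70.450 + 5.3700) * 100 = 92.92%

92.92%


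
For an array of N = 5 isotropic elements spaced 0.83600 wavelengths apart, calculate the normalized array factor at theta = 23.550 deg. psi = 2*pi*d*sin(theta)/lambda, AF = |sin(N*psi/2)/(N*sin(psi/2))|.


psi = 2*pi*0.83600*sin(23.550 deg) = 2.098729 rad
AF = |sin(5*2.098729/2) / (5*sin(2.098729/2))| = 0.1985

0.1985


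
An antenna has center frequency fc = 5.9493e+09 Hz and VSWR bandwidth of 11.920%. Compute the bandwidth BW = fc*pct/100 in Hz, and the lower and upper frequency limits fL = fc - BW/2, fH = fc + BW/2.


BW = 5.9493e+09 * 11.920/100 = 7.091566e+08 Hz
fL = 5.9493e+09 - 7.091566e+08/2 = 5.595e+09 Hz
fH = 5.9493e+09 + 7.091566e+08/2 = 6.304e+09 Hz

BW=7.092e+08 Hz, fL=5.595e+09 Hz, fH=6.304e+09 Hz


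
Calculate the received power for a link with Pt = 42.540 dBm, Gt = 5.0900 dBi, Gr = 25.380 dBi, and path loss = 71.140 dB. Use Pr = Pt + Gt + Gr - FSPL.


Pr = 42.540 + 5.0900 + 25.380 - 71.140 = 1.87 dBm

1.87 dBm


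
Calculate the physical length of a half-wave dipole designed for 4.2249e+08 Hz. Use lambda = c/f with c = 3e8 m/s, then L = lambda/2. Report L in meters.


lambda = c / f = 3.0000e+08 / 4.2249e+08 = 0.7100760 m
L = lambda / 2 = 0.7100760 / 2 = 0.3550 m

0.3550 m


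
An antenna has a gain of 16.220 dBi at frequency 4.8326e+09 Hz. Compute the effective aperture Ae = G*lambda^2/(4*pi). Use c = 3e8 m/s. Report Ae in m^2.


lambda = c / f = 3.0000e+08 / 4.8326e+09 = 0.06207838 m
G_linear = 10^(16.220/10) = 41.87936
Ae = G_linear * lambda^2 / (4*pi) = 41.87936 * 0.06207838^2 / (4*pi) = 0.01284 m^2

0.01284 m^2


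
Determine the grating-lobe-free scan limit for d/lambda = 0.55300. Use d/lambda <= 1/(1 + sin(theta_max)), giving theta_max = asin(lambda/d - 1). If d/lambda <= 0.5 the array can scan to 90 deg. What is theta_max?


lambda/d - 1 = 1/0.55300 - 1 = 0.8083183
theta_max = asin(0.8083183) = 53.93 deg

53.93 deg


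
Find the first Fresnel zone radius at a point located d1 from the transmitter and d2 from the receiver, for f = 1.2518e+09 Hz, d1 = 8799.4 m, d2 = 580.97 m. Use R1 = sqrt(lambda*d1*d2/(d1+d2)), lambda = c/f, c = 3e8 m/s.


lambda = c / f = 3.0000e+08 / 1.2518e+09 = 0.2396549 m
R1 = sqrt(0.2396549 * 8799.4 * 580.97 / (8799.4 + 580.97)) = 11.43 m

11.43 m


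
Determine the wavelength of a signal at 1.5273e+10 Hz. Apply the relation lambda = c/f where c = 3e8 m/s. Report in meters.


lambda = c / f = 3.0000e+08 / 1.5273e+10 = 0.01964 m

0.01964 m


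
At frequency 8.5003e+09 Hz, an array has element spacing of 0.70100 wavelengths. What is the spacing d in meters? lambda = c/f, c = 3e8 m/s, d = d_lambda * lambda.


lambda = c / f = 3.0000e+08 / 8.5003e+09 = 0.03529287 m
d = 0.70100 * 0.03529287 = 0.02474 m

0.02474 m


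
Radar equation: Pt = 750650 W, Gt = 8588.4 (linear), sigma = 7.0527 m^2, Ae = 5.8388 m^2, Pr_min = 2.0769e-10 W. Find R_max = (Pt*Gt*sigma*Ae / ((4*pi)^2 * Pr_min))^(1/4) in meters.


R^4 = 750650*8588.4*7.0527*5.8388 / ((4*pi)^2 * 2.0769e-10) = 8.094564e+18
R_max = 8.094564e+18^0.25 = 53339 m

53339 m


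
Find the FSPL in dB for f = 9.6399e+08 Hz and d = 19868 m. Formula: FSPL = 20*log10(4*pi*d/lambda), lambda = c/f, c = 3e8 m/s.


lambda = c / f = 3.0000e+08 / 9.6399e+08 = 0.3112065 m
FSPL = 20 * log10(4*pi*19868/0.3112065) = 118.1 dB

118.1 dB


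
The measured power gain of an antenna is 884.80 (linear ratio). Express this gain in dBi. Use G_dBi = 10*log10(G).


G_dBi = 10 * log10(884.80) = 29.47 dBi

29.47 dBi


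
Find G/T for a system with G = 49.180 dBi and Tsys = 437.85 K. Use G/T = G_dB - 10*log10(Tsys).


G/T = 49.180 - 10*log10(437.85) = 49.180 - 26.41325 = 22.77 dB/K

22.77 dB/K


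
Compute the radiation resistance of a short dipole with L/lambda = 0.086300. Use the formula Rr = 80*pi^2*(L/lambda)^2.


Rr = 80 * pi^2 * (0.086300)^2 = 80 * 9.869604 * 7.447690e-03 = 5.880 ohm

5.880 ohm


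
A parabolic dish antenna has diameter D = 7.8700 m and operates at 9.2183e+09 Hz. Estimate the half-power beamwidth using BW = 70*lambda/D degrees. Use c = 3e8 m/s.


lambda = c / f = 3.0000e+08 / 9.2183e+09 = 0.03254396 m
BW = 70 * 0.03254396 / 7.8700 = 0.2895 deg

0.2895 deg


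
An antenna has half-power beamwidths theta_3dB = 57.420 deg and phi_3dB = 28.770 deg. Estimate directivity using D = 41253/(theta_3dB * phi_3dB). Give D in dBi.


D_linear = 41253 / (57.420 * 28.770) = 24.97195
D_dBi = 10 * log10(24.97195) = 13.97 dBi

13.97 dBi


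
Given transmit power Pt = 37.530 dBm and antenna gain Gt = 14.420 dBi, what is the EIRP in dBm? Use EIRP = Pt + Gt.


EIRP = Pt + Gt = 37.530 + 14.420 = 51.95 dBm

51.95 dBm


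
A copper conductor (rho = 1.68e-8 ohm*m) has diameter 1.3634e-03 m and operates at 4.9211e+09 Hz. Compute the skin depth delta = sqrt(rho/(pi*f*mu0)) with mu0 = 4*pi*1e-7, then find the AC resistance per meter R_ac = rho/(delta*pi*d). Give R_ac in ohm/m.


delta = sqrt(1.68e-8 / (pi * 4.9211e+09 * 4*pi*1e-7)) = 9.299159e-07 m
R_ac = 1.68e-8 / (9.299159e-07 * pi * 1.3634e-03) = 4.218 ohm/m

4.218 ohm/m


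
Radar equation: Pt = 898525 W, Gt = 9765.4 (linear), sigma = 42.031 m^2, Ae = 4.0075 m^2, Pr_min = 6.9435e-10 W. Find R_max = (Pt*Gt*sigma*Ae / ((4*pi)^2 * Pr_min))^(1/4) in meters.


R^4 = 898525*9765.4*42.031*4.0075 / ((4*pi)^2 * 6.9435e-10) = 1.347924e+19
R_max = 1.347924e+19^0.25 = 60592 m

60592 m


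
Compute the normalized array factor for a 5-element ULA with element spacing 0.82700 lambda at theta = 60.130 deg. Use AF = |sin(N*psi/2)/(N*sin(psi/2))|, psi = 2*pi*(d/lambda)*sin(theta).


psi = 2*pi*0.82700*sin(60.130 deg) = 4.505920 rad
AF = |sin(5*4.505920/2) / (5*sin(4.505920/2))| = 0.2484

0.2484


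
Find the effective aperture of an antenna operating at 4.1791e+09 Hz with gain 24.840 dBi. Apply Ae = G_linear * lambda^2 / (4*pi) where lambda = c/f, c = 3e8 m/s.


lambda = c / f = 3.0000e+08 / 4.1791e+09 = 0.07178579 m
G_linear = 10^(24.840/10) = 304.7895
Ae = G_linear * lambda^2 / (4*pi) = 304.7895 * 0.07178579^2 / (4*pi) = 0.1250 m^2

0.1250 m^2


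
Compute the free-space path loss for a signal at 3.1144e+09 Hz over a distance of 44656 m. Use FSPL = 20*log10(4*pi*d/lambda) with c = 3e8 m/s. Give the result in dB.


lambda = c / f = 3.0000e+08 / 3.1144e+09 = 0.09632674 m
FSPL = 20 * log10(4*pi*44656/0.09632674) = 135.3 dB

135.3 dB


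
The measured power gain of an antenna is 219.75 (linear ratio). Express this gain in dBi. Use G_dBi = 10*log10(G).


G_dBi = 10 * log10(219.75) = 23.42 dBi

23.42 dBi


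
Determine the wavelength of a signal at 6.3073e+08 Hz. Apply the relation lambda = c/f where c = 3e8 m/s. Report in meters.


lambda = c / f = 3.0000e+08 / 6.3073e+08 = 0.4756 m

0.4756 m


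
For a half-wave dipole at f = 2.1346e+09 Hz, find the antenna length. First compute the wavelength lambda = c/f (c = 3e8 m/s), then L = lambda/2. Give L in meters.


lambda = c / f = 3.0000e+08 / 2.1346e+09 = 0.1405416 m
L = lambda / 2 = 0.1405416 / 2 = 0.07027 m

0.07027 m


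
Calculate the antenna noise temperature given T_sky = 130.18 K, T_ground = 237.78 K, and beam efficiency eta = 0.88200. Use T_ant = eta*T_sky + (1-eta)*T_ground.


T_ant = 0.88200 * 130.18 + (1 - 0.88200) * 237.78 = 142.9 K

142.9 K


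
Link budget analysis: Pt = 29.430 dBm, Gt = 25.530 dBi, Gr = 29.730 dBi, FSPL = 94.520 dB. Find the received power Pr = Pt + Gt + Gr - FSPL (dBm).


Pr = 29.430 + 25.530 + 29.730 - 94.520 = -9.83 dBm

-9.83 dBm


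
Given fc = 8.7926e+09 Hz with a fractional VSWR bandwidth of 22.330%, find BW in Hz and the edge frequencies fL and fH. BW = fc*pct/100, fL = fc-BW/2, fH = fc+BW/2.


BW = 8.7926e+09 * 22.330/100 = 1.963388e+09 Hz
fL = 8.7926e+09 - 1.963388e+09/2 = 7.811e+09 Hz
fH = 8.7926e+09 + 1.963388e+09/2 = 9.774e+09 Hz

BW=1.963e+09 Hz, fL=7.811e+09 Hz, fH=9.774e+09 Hz


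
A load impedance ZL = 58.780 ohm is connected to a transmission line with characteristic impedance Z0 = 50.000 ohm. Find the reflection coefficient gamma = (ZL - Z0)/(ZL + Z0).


gamma = (58.780 - 50.000) / (58.780 + 50.000) = 0.08071

0.08071


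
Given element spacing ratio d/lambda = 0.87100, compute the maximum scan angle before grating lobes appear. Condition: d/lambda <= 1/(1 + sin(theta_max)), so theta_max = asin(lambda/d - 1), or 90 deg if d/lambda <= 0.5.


lambda/d - 1 = 1/0.87100 - 1 = 0.1481056
theta_max = asin(0.1481056) = 8.517 deg

8.517 deg


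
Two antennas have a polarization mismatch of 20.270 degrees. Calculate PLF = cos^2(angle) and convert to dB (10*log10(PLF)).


PLF_linear = cos^2(20.270 deg) = 0.8799762
PLF_dB = 10 * log10(0.8799762) = -0.5553 dB

-0.5553 dB


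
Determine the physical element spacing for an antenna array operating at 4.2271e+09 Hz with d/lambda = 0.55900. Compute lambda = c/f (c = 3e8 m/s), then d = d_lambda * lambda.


lambda = c / f = 3.0000e+08 / 4.2271e+09 = 0.07097064 m
d = 0.55900 * 0.07097064 = 0.03967 m

0.03967 m


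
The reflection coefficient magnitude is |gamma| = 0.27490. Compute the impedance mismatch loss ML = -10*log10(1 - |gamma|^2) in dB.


ML = -10 * log10(1 - 0.27490^2) = -10 * log10(0.92442999) = 0.3413 dB

0.3413 dB


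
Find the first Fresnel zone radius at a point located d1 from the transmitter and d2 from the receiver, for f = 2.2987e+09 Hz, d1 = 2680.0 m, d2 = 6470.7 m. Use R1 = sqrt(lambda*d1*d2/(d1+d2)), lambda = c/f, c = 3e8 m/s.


lambda = c / f = 3.0000e+08 / 2.2987e+09 = 0.1305085 m
R1 = sqrt(0.1305085 * 2680.0 * 6470.7 / (2680.0 + 6470.7)) = 15.73 m

15.73 m


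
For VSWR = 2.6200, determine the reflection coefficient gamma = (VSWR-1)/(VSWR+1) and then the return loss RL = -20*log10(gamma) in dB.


gamma = (2.6200 - 1) / (2.6200 + 1) = 0.4475138
RL = -20 * log10(0.4475138) = 6.984 dB

6.984 dB


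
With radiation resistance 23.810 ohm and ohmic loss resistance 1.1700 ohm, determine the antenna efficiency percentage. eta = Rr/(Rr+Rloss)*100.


eta = 23.810 / (23.810 + 1.1700) * 100 = 95.32%

95.32%


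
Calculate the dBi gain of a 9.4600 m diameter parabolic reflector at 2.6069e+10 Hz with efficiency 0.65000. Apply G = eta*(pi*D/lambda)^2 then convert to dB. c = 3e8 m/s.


lambda = c / f = 3.0000e+08 / 2.6069e+10 = 0.01150792 m
G_linear = 0.65000 * (pi * 9.4600 / 0.01150792)^2 = 4.335126e+06
G_dBi = 10 * log10(4.335126e+06) = 66.37 dBi

66.37 dBi


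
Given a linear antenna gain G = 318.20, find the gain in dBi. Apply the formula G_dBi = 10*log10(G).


G_dBi = 10 * log10(318.20) = 25.03 dBi

25.03 dBi


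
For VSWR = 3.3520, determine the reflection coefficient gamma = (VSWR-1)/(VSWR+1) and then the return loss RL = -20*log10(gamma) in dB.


gamma = (3.3520 - 1) / (3.3520 + 1) = 0.5404412
RL = -20 * log10(0.5404412) = 5.345 dB

5.345 dB


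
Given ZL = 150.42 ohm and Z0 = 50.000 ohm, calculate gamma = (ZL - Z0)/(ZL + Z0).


gamma = (150.42 - 50.000) / (150.42 + 50.000) = 0.5010

0.5010


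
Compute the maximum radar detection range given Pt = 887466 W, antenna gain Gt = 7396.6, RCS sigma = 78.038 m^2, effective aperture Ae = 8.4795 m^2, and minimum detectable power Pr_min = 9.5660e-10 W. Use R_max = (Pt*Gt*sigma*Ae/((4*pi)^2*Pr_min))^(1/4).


R^4 = 887466*7396.6*78.038*8.4795 / ((4*pi)^2 * 9.5660e-10) = 2.875479e+19
R_max = 2.875479e+19^0.25 = 73228 m

73228 m


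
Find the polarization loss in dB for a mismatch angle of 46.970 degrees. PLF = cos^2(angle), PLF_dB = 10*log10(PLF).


PLF_linear = cos^2(46.970 deg) = 0.4656441
PLF_dB = 10 * log10(0.4656441) = -3.319 dB

-3.319 dB


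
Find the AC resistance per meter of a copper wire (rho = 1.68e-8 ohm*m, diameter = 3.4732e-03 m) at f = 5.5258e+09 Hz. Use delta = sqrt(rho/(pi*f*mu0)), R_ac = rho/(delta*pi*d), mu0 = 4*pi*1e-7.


delta = sqrt(1.68e-8 / (pi * 5.5258e+09 * 4*pi*1e-7)) = 8.775608e-07 m
R_ac = 1.68e-8 / (8.775608e-07 * pi * 3.4732e-03) = 1.754 ohm/m

1.754 ohm/m


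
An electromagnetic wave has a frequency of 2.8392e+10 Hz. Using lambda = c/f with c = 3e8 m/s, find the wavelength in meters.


lambda = c / f = 3.0000e+08 / 2.8392e+10 = 0.01057 m

0.01057 m


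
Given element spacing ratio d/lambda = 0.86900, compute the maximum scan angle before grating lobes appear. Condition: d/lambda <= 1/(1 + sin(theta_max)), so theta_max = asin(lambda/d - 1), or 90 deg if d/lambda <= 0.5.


lambda/d - 1 = 1/0.86900 - 1 = 0.1507480
theta_max = asin(0.1507480) = 8.670 deg

8.670 deg


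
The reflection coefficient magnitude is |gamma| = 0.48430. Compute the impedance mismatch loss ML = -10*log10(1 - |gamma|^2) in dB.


ML = -10 * log10(1 - 0.48430^2) = -10 * log10(0.76545351) = 1.161 dB

1.161 dB


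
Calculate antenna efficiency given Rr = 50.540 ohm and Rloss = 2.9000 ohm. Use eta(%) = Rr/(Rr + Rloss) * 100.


eta = 50.540 / (50.540 + 2.9000) * 100 = 94.57%

94.57%


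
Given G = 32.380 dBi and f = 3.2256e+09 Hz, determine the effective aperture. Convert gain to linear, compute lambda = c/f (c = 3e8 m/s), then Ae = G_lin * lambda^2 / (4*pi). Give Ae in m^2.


lambda = c / f = 3.0000e+08 / 3.2256e+09 = 0.09300595 m
G_linear = 10^(32.380/10) = 1729.816
Ae = G_linear * lambda^2 / (4*pi) = 1729.816 * 0.09300595^2 / (4*pi) = 1.191 m^2

1.191 m^2


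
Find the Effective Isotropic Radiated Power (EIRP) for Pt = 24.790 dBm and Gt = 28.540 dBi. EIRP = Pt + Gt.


EIRP = Pt + Gt = 24.790 + 28.540 = 53.33 dBm

53.33 dBm


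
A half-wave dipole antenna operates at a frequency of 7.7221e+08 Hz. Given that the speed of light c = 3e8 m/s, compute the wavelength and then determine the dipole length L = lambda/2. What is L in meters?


lambda = c / f = 3.0000e+08 / 7.7221e+08 = 0.3884954 m
L = lambda / 2 = 0.3884954 / 2 = 0.1942 m

0.1942 m


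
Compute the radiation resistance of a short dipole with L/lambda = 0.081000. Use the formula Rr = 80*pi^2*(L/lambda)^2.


Rr = 80 * pi^2 * (0.081000)^2 = 80 * 9.869604 * 6.561000e-03 = 5.180 ohm

5.180 ohm


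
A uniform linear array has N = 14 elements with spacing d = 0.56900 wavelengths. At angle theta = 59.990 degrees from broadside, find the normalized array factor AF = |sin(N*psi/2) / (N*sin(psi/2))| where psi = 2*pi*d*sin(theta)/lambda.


psi = 2*pi*0.56900*sin(59.990 deg) = 3.095843 rad
AF = |sin(14*3.095843/2) / (14*sin(3.095843/2))| = 0.02249

0.02249


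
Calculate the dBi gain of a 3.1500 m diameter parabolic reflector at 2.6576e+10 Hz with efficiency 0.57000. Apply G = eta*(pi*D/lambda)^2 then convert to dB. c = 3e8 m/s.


lambda = c / f = 3.0000e+08 / 2.6576e+10 = 0.01128838 m
G_linear = 0.57000 * (pi * 3.1500 / 0.01128838)^2 = 438058.9
G_dBi = 10 * log10(438058.9) = 56.42 dBi

56.42 dBi


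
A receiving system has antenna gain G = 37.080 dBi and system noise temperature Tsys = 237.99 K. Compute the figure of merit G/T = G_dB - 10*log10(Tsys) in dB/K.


G/T = 37.080 - 10*log10(237.99) = 37.080 - 23.76559 = 13.31 dB/K

13.31 dB/K


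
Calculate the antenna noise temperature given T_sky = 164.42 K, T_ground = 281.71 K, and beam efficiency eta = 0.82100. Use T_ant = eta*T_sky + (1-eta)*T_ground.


T_ant = 0.82100 * 164.42 + (1 - 0.82100) * 281.71 = 185.4 K

185.4 K


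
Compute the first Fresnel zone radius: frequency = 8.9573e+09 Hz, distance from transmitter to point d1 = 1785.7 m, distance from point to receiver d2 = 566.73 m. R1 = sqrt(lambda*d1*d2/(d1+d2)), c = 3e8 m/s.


lambda = c / f = 3.0000e+08 / 8.9573e+09 = 0.03349224 m
R1 = sqrt(0.03349224 * 1785.7 * 566.73 / (1785.7 + 566.73)) = 3.796 m

3.796 m


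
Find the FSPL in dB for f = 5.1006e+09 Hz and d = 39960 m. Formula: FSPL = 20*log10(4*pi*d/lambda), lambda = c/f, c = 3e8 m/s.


lambda = c / f = 3.0000e+08 / 5.1006e+09 = 0.05881661 m
FSPL = 20 * log10(4*pi*39960/0.05881661) = 138.6 dB

138.6 dB


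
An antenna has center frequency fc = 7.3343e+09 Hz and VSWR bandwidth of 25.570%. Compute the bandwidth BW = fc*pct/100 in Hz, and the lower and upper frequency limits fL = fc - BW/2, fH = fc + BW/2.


BW = 7.3343e+09 * 25.570/100 = 1.875381e+09 Hz
fL = 7.3343e+09 - 1.875381e+09/2 = 6.397e+09 Hz
fH = 7.3343e+09 + 1.875381e+09/2 = 8.272e+09 Hz

BW=1.875e+09 Hz, fL=6.397e+09 Hz, fH=8.272e+09 Hz


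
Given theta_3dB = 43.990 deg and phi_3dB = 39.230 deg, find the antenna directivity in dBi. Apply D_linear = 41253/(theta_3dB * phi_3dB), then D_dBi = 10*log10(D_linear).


D_linear = 41253 / (43.990 * 39.230) = 23.90470
D_dBi = 10 * log10(23.90470) = 13.78 dBi

13.78 dBi


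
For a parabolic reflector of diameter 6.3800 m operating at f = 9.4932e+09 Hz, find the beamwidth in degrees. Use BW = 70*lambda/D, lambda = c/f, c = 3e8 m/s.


lambda = c / f = 3.0000e+08 / 9.4932e+09 = 0.03160157 m
BW = 70 * 0.03160157 / 6.3800 = 0.3467 deg

0.3467 deg


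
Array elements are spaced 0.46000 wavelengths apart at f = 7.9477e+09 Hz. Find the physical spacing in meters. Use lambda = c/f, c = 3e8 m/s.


lambda = c / f = 3.0000e+08 / 7.9477e+09 = 0.03774677 m
d = 0.46000 * 0.03774677 = 0.01736 m

0.01736 m


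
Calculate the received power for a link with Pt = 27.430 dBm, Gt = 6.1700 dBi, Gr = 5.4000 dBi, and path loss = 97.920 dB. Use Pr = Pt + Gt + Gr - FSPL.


Pr = 27.430 + 6.1700 + 5.4000 - 97.920 = -58.92 dBm

-58.92 dBm


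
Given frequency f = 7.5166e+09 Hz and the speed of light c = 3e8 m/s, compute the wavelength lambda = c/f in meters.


lambda = c / f = 3.0000e+08 / 7.5166e+09 = 0.03991 m

0.03991 m


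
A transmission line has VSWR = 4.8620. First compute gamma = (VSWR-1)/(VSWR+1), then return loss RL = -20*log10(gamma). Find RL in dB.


gamma = (4.8620 - 1) / (4.8620 + 1) = 0.6588195
RL = -20 * log10(0.6588195) = 3.625 dB

3.625 dB


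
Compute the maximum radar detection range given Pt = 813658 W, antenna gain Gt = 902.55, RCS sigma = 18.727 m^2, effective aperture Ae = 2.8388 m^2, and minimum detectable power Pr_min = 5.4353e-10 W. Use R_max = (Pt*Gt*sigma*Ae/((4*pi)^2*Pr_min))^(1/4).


R^4 = 813658*902.55*18.727*2.8388 / ((4*pi)^2 * 5.4353e-10) = 4.548550e+17
R_max = 4.548550e+17^0.25 = 25970 m

25970 m


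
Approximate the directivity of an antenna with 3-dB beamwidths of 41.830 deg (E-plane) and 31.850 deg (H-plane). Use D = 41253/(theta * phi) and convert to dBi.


D_linear = 41253 / (41.830 * 31.850) = 30.96408
D_dBi = 10 * log10(30.96408) = 14.91 dBi

14.91 dBi


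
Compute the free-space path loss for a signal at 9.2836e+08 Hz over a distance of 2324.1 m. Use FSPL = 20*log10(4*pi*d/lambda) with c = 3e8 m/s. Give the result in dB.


lambda = c / f = 3.0000e+08 / 9.2836e+08 = 0.3231505 m
FSPL = 20 * log10(4*pi*2324.1/0.3231505) = 99.12 dB

99.12 dB


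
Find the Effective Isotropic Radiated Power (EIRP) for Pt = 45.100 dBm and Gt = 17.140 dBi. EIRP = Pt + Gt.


EIRP = Pt + Gt = 45.100 + 17.140 = 62.24 dBm

62.24 dBm


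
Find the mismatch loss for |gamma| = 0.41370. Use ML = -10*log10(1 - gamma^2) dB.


ML = -10 * log10(1 - 0.41370^2) = -10 * log10(0.82885231) = 0.8152 dB

0.8152 dB


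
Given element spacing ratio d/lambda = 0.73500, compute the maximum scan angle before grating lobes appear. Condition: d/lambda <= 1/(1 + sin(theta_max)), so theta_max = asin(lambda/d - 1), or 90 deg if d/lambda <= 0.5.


lambda/d - 1 = 1/0.73500 - 1 = 0.3605442
theta_max = asin(0.3605442) = 21.13 deg

21.13 deg


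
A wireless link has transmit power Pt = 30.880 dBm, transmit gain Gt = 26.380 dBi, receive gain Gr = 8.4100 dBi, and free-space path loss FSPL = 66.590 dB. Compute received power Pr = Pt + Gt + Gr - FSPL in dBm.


Pr = 30.880 + 26.380 + 8.4100 - 66.590 = -0.92 dBm

-0.92 dBm


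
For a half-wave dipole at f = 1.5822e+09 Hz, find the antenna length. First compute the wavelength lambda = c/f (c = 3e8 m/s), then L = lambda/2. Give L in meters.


lambda = c / f = 3.0000e+08 / 1.5822e+09 = 0.1896094 m
L = lambda / 2 = 0.1896094 / 2 = 0.09480 m

0.09480 m


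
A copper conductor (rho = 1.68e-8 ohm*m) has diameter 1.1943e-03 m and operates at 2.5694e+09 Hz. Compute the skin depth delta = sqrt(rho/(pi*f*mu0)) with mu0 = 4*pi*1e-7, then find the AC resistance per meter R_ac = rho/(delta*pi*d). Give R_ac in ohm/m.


delta = sqrt(1.68e-8 / (pi * 2.5694e+09 * 4*pi*1e-7)) = 1.286942e-06 m
R_ac = 1.68e-8 / (1.286942e-06 * pi * 1.1943e-03) = 3.479 ohm/m

3.479 ohm/m


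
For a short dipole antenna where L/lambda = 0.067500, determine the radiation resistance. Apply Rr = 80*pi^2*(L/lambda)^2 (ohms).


Rr = 80 * pi^2 * (0.067500)^2 = 80 * 9.869604 * 4.556250e-03 = 3.597 ohm

3.597 ohm


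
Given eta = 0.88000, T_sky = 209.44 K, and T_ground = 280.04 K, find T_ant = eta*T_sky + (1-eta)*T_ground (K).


T_ant = 0.88000 * 209.44 + (1 - 0.88000) * 280.04 = 217.9 K

217.9 K


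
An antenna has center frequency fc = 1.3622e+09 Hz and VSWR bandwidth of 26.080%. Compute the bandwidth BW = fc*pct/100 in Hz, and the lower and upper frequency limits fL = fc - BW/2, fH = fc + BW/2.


BW = 1.3622e+09 * 26.080/100 = 3.552618e+08 Hz
fL = 1.3622e+09 - 3.552618e+08/2 = 1.185e+09 Hz
fH = 1.3622e+09 + 3.552618e+08/2 = 1.540e+09 Hz

BW=3.553e+08 Hz, fL=1.185e+09 Hz, fH=1.540e+09 Hz


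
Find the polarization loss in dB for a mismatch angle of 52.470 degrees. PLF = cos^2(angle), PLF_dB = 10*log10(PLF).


PLF_linear = cos^2(52.470 deg) = 0.3710963
PLF_dB = 10 * log10(0.3710963) = -4.305 dB

-4.305 dB


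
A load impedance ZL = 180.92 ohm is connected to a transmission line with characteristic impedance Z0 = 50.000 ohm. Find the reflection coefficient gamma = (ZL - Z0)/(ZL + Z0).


gamma = (180.92 - 50.000) / (180.92 + 50.000) = 0.5669

0.5669


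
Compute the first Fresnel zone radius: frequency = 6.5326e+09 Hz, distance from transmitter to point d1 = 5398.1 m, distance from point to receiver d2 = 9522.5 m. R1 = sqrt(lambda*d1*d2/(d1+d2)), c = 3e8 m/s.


lambda = c / f = 3.0000e+08 / 6.5326e+09 = 0.04592352 m
R1 = sqrt(0.04592352 * 5398.1 * 9522.5 / (5398.1 + 9522.5)) = 12.58 m

12.58 m


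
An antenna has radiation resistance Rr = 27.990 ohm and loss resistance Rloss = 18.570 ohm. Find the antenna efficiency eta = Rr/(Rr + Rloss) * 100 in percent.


eta = 27.990 / (27.990 + 18.570) * 100 = 60.12%

60.12%


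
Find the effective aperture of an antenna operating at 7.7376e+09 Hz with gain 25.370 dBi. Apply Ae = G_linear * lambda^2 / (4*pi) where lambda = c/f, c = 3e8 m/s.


lambda = c / f = 3.0000e+08 / 7.7376e+09 = 0.03877171 m
G_linear = 10^(25.370/10) = 344.3499
Ae = G_linear * lambda^2 / (4*pi) = 344.3499 * 0.03877171^2 / (4*pi) = 0.04119 m^2

0.04119 m^2


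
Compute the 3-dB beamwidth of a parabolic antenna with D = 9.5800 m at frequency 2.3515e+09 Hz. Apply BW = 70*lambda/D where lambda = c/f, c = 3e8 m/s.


lambda = c / f = 3.0000e+08 / 2.3515e+09 = 0.1275781 m
BW = 70 * 0.1275781 / 9.5800 = 0.9322 deg

0.9322 deg


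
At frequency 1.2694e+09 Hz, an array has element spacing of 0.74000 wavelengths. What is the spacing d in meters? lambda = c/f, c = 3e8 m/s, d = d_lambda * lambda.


lambda = c / f = 3.0000e+08 / 1.2694e+09 = 0.2363321 m
d = 0.74000 * 0.2363321 = 0.1749 m

0.1749 m


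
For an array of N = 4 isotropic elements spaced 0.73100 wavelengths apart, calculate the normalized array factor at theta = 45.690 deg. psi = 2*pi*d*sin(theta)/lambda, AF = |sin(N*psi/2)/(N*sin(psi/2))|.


psi = 2*pi*0.73100*sin(45.690 deg) = 3.286623 rad
AF = |sin(4*3.286623/2) / (4*sin(3.286623/2))| = 0.07169

0.07169


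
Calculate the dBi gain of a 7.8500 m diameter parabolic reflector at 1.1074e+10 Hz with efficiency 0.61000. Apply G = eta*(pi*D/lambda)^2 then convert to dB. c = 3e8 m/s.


lambda = c / f = 3.0000e+08 / 1.1074e+10 = 0.02709048 m
G_linear = 0.61000 * (pi * 7.8500 / 0.02709048)^2 = 505516.7
G_dBi = 10 * log10(505516.7) = 57.04 dBi

57.04 dBi


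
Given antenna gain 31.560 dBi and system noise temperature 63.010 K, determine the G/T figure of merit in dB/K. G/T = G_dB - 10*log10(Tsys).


G/T = 31.560 - 10*log10(63.010) = 31.560 - 17.99409 = 13.57 dB/K

13.57 dB/K


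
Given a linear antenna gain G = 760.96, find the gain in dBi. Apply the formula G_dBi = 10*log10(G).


G_dBi = 10 * log10(760.96) = 28.81 dBi

28.81 dBi


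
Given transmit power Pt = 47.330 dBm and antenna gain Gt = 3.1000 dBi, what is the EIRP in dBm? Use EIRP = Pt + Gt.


EIRP = Pt + Gt = 47.330 + 3.1000 = 50.43 dBm

50.43 dBm


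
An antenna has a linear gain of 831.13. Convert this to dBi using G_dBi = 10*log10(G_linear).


G_dBi = 10 * log10(831.13) = 29.20 dBi

29.20 dBi


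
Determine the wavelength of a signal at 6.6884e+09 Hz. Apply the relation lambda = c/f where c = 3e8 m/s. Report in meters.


lambda = c / f = 3.0000e+08 / 6.6884e+09 = 0.04485 m

0.04485 m


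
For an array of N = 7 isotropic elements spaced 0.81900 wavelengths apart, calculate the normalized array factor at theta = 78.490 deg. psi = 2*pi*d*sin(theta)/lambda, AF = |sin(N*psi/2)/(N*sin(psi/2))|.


psi = 2*pi*0.81900*sin(78.490 deg) = 5.042444 rad
AF = |sin(7*5.042444/2) / (7*sin(5.042444/2))| = 0.2291

0.2291


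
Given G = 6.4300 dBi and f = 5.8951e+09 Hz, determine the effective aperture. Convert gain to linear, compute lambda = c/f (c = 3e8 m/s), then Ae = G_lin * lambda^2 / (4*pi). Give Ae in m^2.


lambda = c / f = 3.0000e+08 / 5.8951e+09 = 0.05088972 m
G_linear = 10^(6.4300/10) = 4.395416
Ae = G_linear * lambda^2 / (4*pi) = 4.395416 * 0.05088972^2 / (4*pi) = 9.058e-04 m^2

9.058e-04 m^2


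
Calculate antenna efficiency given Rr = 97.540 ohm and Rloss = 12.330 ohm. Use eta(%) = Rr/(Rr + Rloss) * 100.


eta = 97.540 / (97.540 + 12.330) * 100 = 88.78%

88.78%


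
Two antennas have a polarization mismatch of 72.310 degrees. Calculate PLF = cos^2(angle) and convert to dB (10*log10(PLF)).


PLF_linear = cos^2(72.310 deg) = 0.09233502
PLF_dB = 10 * log10(0.09233502) = -10.35 dB

-10.35 dB


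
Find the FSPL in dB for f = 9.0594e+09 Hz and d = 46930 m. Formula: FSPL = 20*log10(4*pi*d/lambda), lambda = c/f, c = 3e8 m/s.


lambda = c / f = 3.0000e+08 / 9.0594e+09 = 0.03311478 m
FSPL = 20 * log10(4*pi*46930/0.03311478) = 145.0 dB

145.0 dB


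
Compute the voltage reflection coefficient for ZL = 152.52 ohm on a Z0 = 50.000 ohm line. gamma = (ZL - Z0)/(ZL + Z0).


gamma = (152.52 - 50.000) / (152.52 + 50.000) = 0.5062

0.5062


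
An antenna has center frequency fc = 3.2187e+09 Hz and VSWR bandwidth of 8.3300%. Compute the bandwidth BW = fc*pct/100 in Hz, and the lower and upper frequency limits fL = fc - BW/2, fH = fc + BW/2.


BW = 3.2187e+09 * 8.3300/100 = 2.681177e+08 Hz
fL = 3.2187e+09 - 2.681177e+08/2 = 3.085e+09 Hz
fH = 3.2187e+09 + 2.681177e+08/2 = 3.353e+09 Hz

BW=2.681e+08 Hz, fL=3.085e+09 Hz, fH=3.353e+09 Hz


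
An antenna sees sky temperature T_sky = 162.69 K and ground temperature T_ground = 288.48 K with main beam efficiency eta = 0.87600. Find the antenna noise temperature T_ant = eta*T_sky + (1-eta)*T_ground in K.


T_ant = 0.87600 * 162.69 + (1 - 0.87600) * 288.48 = 178.3 K

178.3 K


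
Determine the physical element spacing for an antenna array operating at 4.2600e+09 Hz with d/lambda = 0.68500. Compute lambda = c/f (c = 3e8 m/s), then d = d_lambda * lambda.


lambda = c / f = 3.0000e+08 / 4.2600e+09 = 0.07042254 m
d = 0.68500 * 0.07042254 = 0.04824 m

0.04824 m


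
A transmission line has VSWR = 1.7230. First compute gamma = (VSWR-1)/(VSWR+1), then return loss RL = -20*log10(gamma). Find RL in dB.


gamma = (1.7230 - 1) / (1.7230 + 1) = 0.2655160
RL = -20 * log10(0.2655160) = 11.52 dB

11.52 dB


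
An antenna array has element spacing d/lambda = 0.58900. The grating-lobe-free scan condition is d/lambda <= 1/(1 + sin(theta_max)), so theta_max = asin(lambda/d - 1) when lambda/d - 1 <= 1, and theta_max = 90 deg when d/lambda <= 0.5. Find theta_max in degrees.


lambda/d - 1 = 1/0.58900 - 1 = 0.6977929
theta_max = asin(0.6977929) = 44.25 deg

44.25 deg


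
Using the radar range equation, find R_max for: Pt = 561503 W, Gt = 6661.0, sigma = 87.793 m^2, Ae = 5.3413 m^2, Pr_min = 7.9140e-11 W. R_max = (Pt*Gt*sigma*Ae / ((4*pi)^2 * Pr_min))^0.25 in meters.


R^4 = 561503*6661.0*87.793*5.3413 / ((4*pi)^2 * 7.9140e-11) = 1.403404e+20
R_max = 1.403404e+20^0.25 = 108842 m

108842 m


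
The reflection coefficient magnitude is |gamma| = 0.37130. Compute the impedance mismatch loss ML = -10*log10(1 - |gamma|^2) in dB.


ML = -10 * log10(1 - 0.37130^2) = -10 * log10(0.86213631) = 0.6442 dB

0.6442 dB


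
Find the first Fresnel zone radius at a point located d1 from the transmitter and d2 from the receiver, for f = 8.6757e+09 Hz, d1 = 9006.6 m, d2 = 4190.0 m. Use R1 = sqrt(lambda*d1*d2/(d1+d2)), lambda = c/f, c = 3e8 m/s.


lambda = c / f = 3.0000e+08 / 8.6757e+09 = 0.03457934 m
R1 = sqrt(0.03457934 * 9006.6 * 4190.0 / (9006.6 + 4190.0)) = 9.944 m

9.944 m


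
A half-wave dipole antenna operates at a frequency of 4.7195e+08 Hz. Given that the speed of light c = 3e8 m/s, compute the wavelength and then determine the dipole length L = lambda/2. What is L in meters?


lambda = c / f = 3.0000e+08 / 4.7195e+08 = 0.6356606 m
L = lambda / 2 = 0.6356606 / 2 = 0.3178 m

0.3178 m


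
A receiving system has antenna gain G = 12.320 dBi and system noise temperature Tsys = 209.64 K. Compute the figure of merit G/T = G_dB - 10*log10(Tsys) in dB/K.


G/T = 12.320 - 10*log10(209.64) = 12.320 - 23.21474 = -10.89 dB/K

-10.89 dB/K


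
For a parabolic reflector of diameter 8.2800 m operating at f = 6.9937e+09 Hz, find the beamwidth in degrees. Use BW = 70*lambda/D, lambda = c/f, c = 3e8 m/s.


lambda = c / f = 3.0000e+08 / 6.9937e+09 = 0.04289575 m
BW = 70 * 0.04289575 / 8.2800 = 0.3626 deg

0.3626 deg


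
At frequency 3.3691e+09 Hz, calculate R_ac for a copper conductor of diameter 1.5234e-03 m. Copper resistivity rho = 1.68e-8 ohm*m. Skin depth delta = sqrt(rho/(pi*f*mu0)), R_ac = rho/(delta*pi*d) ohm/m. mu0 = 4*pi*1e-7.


delta = sqrt(1.68e-8 / (pi * 3.3691e+09 * 4*pi*1e-7)) = 1.123875e-06 m
R_ac = 1.68e-8 / (1.123875e-06 * pi * 1.5234e-03) = 3.123 ohm/m

3.123 ohm/m


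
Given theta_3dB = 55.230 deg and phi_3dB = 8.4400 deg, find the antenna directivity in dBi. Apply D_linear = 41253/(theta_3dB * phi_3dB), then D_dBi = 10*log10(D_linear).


D_linear = 41253 / (55.230 * 8.4400) = 88.49894
D_dBi = 10 * log10(88.49894) = 19.47 dBi

19.47 dBi


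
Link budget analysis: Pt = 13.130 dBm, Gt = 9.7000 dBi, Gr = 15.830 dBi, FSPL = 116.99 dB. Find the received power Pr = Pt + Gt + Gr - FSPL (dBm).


Pr = 13.130 + 9.7000 + 15.830 - 116.99 = -78.33 dBm

-78.33 dBm


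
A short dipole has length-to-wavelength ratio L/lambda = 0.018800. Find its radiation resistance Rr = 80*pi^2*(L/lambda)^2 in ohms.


Rr = 80 * pi^2 * (0.018800)^2 = 80 * 9.869604 * 3.534400e-04 = 0.2791 ohm

0.2791 ohm


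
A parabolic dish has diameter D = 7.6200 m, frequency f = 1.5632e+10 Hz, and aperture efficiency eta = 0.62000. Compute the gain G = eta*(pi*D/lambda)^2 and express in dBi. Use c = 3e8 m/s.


lambda = c / f = 3.0000e+08 / 1.5632e+10 = 0.01919140 m
G_linear = 0.62000 * (pi * 7.6200 / 0.01919140)^2 = 964690.6
G_dBi = 10 * log10(964690.6) = 59.84 dBi

59.84 dBi


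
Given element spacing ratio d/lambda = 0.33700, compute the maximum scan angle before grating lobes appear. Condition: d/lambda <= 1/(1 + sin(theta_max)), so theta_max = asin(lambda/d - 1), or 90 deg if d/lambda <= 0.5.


lambda/d - 1 = 1/0.33700 - 1 = 1.967359 >= 1
d/lambda <= 0.5, so the array can scan to endfire without grating lobes: theta_max = 90 deg

90 deg


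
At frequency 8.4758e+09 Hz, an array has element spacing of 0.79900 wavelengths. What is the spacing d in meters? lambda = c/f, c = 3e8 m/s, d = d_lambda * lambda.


lambda = c / f = 3.0000e+08 / 8.4758e+09 = 0.03539489 m
d = 0.79900 * 0.03539489 = 0.02828 m

0.02828 m


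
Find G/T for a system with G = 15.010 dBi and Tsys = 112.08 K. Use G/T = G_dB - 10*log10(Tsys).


G/T = 15.010 - 10*log10(112.08) = 15.010 - 20.49528 = -5.485 dB/K

-5.485 dB/K


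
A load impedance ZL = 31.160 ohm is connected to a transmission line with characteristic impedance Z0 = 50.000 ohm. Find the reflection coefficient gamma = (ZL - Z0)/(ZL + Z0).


gamma = (31.160 - 50.000) / (31.160 + 50.000) = -0.2321

-0.2321


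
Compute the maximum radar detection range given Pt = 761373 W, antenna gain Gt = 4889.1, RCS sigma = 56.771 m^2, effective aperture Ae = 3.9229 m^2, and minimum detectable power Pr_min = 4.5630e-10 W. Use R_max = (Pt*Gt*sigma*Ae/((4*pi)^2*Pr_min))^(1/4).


R^4 = 761373*4889.1*56.771*3.9229 / ((4*pi)^2 * 4.5630e-10) = 1.150509e+19
R_max = 1.150509e+19^0.25 = 58240 m

58240 m


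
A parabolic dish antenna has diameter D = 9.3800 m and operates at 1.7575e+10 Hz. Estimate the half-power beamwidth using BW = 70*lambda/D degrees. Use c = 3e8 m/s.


lambda = c / f = 3.0000e+08 / 1.7575e+10 = 0.01706970 m
BW = 70 * 0.01706970 / 9.3800 = 0.1274 deg

0.1274 deg


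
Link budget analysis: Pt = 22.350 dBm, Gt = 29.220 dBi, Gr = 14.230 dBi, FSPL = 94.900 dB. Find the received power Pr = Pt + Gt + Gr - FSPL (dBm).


Pr = 22.350 + 29.220 + 14.230 - 94.900 = -29.10 dBm

-29.10 dBm


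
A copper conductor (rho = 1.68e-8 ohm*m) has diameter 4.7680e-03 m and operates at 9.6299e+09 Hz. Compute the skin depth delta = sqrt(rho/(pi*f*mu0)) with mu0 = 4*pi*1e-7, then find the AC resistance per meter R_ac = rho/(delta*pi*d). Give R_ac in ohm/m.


delta = sqrt(1.68e-8 / (pi * 9.6299e+09 * 4*pi*1e-7)) = 6.647585e-07 m
R_ac = 1.68e-8 / (6.647585e-07 * pi * 4.7680e-03) = 1.687 ohm/m

1.687 ohm/m


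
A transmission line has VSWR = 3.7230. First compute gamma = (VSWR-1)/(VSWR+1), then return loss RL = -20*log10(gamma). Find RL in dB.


gamma = (3.7230 - 1) / (3.7230 + 1) = 0.5765403
RL = -20 * log10(0.5765403) = 4.783 dB

4.783 dB


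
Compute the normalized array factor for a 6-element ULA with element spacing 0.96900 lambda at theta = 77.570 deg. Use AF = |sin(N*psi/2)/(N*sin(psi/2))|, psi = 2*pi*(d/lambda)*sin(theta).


psi = 2*pi*0.96900*sin(77.570 deg) = 5.945693 rad
AF = |sin(6*5.945693/2) / (6*sin(5.945693/2))| = 0.8417

0.8417


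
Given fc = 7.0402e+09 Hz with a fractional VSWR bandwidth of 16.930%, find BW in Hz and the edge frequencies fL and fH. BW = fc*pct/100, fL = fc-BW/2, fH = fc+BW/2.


BW = 7.0402e+09 * 16.930/100 = 1.191906e+09 Hz
fL = 7.0402e+09 - 1.191906e+09/2 = 6.444e+09 Hz
fH = 7.0402e+09 + 1.191906e+09/2 = 7.636e+09 Hz

BW=1.192e+09 Hz, fL=6.444e+09 Hz, fH=7.636e+09 Hz


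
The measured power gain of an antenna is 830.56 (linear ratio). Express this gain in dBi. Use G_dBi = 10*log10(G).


G_dBi = 10 * log10(830.56) = 29.19 dBi

29.19 dBi
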